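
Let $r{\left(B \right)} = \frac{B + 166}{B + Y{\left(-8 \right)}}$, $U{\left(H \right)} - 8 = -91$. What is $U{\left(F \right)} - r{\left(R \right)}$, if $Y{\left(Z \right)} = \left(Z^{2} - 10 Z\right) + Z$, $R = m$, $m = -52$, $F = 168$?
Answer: $- \frac{1181}{14} \approx -84.357$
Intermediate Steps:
$R = -52$
$U{\left(H \right)} = -83$ ($U{\left(H \right)} = 8 - 91 = -83$)
$Y{\left(Z \right)} = Z^{2} - 9 Z$
$r{\left(B \right)} = \frac{166 + B}{136 + B}$ ($r{\left(B \right)} = \frac{B + 166}{B - 8 \left(-9 - 8\right)} = \frac{166 + B}{B - -136} = \frac{166 + B}{B + 136} = \frac{166 + B}{136 + B}$)
$U{\left(F \right)} - r{\left(R \right)} = -83 - \frac{166 - 52}{136 - 52} = -83 - \frac{1}{84} \cdot 114 = -83 - \frac{19}{14} = - \frac{1181}{14}$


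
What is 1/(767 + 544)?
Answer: 1/1311 ≈ 0.00076278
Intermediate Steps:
1/(767 + 544) = 1/1311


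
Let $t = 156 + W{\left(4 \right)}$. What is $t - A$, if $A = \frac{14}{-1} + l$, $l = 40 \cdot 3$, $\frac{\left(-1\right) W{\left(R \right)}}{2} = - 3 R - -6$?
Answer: $62$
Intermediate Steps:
$W{\left(R \right)} = -12 + 6 R$ ($W{\left(R \right)} = - 2 \left(- 3 R - -6\right) = - 2 \left(- 3 R + 6\right) = - 2 \left(6 - 3 R\right) = -12 + 6 R$)
$l = 120$
$t = 168$ ($t = 156 + \left(-12 + 6 \cdot 4\right) = 156 + \left(-12 + 24\right) = 156 + 12 = 168$)
$A = 106$ ($A = \frac{14}{-1} + 120 = 14 \left(-1\right) + 120 = -14 + 120 = 106$)
$t - A = 168 - 106 = 62$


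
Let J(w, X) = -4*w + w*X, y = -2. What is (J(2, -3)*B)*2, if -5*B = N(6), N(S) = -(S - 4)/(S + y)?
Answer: -14/5 ≈ -2.8000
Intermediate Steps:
J(w, X) = -4*w + X*w
N(S) = -(-4 + S)/(-2 + S) (N(S) = -(S - 4)/(S - 2) = -(-4 + S)/(-2 + S))
B = ⅒ (B = -(4 - 1*6)/(5*(-2 + 6)) = -(4 - 6)/(5*4) = -(-2)/20 = -⅕*(-½) = ⅒ ≈ 0.10000)
(J(2, -3)*B)*2 = ((2*(-4 - 3))*(⅒))*2 = ((2*(-7))*(⅒))*2 = -14*⅒*2 = -7/5*2 = -14/5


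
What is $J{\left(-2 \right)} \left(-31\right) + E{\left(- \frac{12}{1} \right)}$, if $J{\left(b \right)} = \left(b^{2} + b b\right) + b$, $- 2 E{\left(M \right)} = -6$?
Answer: $-183$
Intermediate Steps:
$E{\left(M \right)} = 3$ ($E{\left(M \right)} = \left(- \frac{1}{2}\right) \left(-6\right) = 3$)
$J{\left(b \right)} = b + 2 b^{2}$ ($J{\left(b \right)} = \left(b^{2} + b^{2}\right) + b = 2 b^{2} + b = b + 2 b^{2}$)
$J{\left(-2 \right)} \left(-31\right) + E{\left(- \frac{12}{1} \right)} = - 2 \left(1 + 2 \left(-2\right)\right) \left(-31\right) + 3 = - 2 \left(1 - 4\right) \left(-31\right) + 3 = \left(-2\right) \left(-3\right) \left(-31\right) + 3 = 6 \left(-31\right) + 3 = -186 + 3 = -183$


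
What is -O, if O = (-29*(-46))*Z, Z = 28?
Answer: -37352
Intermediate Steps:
O = 37352 (O = -29*(-46)*28 = 1334*28 = 37352)
-O = -1*37352 = -37352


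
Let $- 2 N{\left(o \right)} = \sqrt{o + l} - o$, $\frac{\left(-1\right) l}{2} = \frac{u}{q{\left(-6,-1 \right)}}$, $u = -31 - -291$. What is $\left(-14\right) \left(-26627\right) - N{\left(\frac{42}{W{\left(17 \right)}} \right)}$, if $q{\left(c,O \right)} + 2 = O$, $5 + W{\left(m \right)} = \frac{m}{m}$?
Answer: $\frac{1491133}{4} + \frac{\sqrt{5862}}{12} \approx 3.7279 \cdot 10^{5}$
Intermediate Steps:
$W{\left(m \right)} = -4$ ($W{\left(m \right)} = -5 + \frac{m}{m} = -5 + 1 = -4$)
$q{\left(c,O \right)} = -2 + O$
$u = 260$ ($u = -31 + 291 = 260$)
$l = \frac{520}{3}$ ($l = - 2 \frac{260}{-2 - 1} = - 2 \frac{260}{-3} = - 2 \cdot 260 \left(- \frac{1}{3}\right) = \left(-2\right) \left(- \frac{260}{3}\right) = \frac{520}{3} \approx 173.33$)
$N{\left(o \right)} = \frac{o}{2} - \frac{\sqrt{\frac{520}{3} + o}}{2}$ ($N{\left(o \right)} = - \frac{\sqrt{o + \frac{520}{3}} - o}{2} = - \frac{\sqrt{\frac{520}{3} + o} - o}{2} = \frac{o}{2} - \frac{\sqrt{\frac{520}{3} + o}}{2}$)
$\left(-14\right) \left(-26627\right) - N{\left(\frac{42}{W{\left(17 \right)}} \right)} = \left(-14\right) \left(-26627\right) - \left(\frac{42 \frac{1}{-4}}{2} - \frac{\sqrt{1560 + 9 \frac{42}{-4}}}{6}\right) = 372778 - \left(\frac{42 \left(- \frac{1}{4}\right)}{2} - \frac{\sqrt{1560 + 9 \cdot 42 \left(- \frac{1}{4}\right)}}{6}\right) = 372778 - \left(\frac{1}{2} \left(- \frac{21}{2}\right) - \frac{\sqrt{1560 + 9 \left(- \frac{21}{2}\right)}}{6}\right) = 372778 - \left(- \frac{21}{4} - \frac{\sqrt{1560 - \frac{189}{2}}}{6}\right) = 372778 - \left(- \frac{21}{4} - \frac{\sqrt{\frac{2931}{2}}}{6}\right) = 372778 - \left(- \frac{21}{4} - \frac{\frac{1}{2} \sqrt{5862}}{6}\right) = 372778 - \left(- \frac{21}{4} - \frac{\sqrt{5862}}{12}\right) = 372778 + \left(\frac{21}{4} + \frac{\sqrt{5862}}{12}\right) = \frac{1491133}{4} + \frac{\sqrt{5862}}{12}$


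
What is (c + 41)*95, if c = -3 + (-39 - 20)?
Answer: -1995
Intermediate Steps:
c = -62 (c = -3 - 59 = -62)
(c + 41)*95 = (-62 + 41)*95 = -21*95 = -1995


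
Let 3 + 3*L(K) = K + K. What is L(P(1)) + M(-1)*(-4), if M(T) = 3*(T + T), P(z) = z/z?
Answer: 71/3 ≈ 23.667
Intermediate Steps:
P(z) = 1
L(K) = -1 + 2*K/3 (L(K) = -1 + (K + K)/3 = -1 + (2*K)/3 = -1 + 2*K/3)
M(T) = 6*T (M(T) = 3*(2*T) = 6*T)
L(P(1)) + M(-1)*(-4) = (-1 + (2/3)*1) + (6*(-1))*(-4) = (-1 + 2/3) - 6*(-4) = -1/3 + 24 = 71/3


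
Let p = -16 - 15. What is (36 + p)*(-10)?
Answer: -50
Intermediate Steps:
p = -31
(36 + p)*(-10) = (36 - 31)*(-10) = 5*(-10) = -50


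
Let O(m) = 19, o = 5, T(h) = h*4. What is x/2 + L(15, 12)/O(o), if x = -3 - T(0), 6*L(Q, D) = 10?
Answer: -161/114 ≈ -1.4123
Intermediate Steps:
T(h) = 4*h
L(Q, D) = 5/3 (L(Q, D) = (⅙)*10 = 5/3)
x = -3 (x = -3 - 4*0 = -3 - 1*0 = -3 + 0 = -3)
x/2 + L(15, 12)/O(o) = -3/2 + (5/3)/19 = -3*½ + (5/3)*(1/19) = -3/2 + 5/57 = -161/114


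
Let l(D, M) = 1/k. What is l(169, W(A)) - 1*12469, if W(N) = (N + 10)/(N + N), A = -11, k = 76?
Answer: -947643/76 ≈ -12469.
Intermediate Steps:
W(N) = (10 + N)/(2*N) (W(N) = (10 + N)/((2*N)) = (10 + N)*(1/(2*N)) = (10 + N)/(2*N))
l(D, M) = 1/76
l(169, W(A)) - 1*12469 = 1/76 - 1*12469 = 1/76 - 12469 = -947643/76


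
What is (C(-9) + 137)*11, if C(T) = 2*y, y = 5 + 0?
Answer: 1617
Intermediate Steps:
y = 5
C(T) = 10 (C(T) = 2*5 = 10)
(C(-9) + 137)*11 = (10 + 137)*11 = 147*11 = 1617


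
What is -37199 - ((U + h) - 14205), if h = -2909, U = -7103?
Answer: -12982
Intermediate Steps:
-37199 - ((U + h) - 14205) = -37199 - ((-7103 - 2909) - 14205) = -37199 - (-10012 - 14205) = -37199 - 1*(-24217) = -37199 + 24217 = -12982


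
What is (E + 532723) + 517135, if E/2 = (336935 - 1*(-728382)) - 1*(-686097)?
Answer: 4552686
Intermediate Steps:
E = 3502828 (E = 2*((336935 - 1*(-728382)) - 1*(-686097)) = 2*((336935 + 728382) + 686097) = 2*(1065317 + 686097) = 2*1751414 = 3502828)
(E + 532723) + 517135 = (3502828 + 532723) + 517135 = 4035551 + 517135 = 4552686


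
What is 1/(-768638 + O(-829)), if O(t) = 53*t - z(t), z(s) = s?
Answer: -1/811746 ≈ -1.2319e-6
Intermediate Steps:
O(t) = 52*t (O(t) = 53*t - t = 52*t)
1/(-768638 + O(-829)) = 1/(-768638 + 52*(-829)) = 1/(-768638 - 43108) = 1/(-811746) = -1/811746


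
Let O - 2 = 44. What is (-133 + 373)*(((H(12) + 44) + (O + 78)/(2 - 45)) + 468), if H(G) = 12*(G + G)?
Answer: 8226240/43 ≈ 1.9131e+5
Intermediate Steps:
O = 46 (O = 2 + 44 = 46)
H(G) = 24*G (H(G) = 12*(2*G) = 24*G)
(-133 + 373)*(((H(12) + 44) + (O + 78)/(2 - 45)) + 468) = (-133 + 373)*(((24*12 + 44) + (46 + 78)/(2 - 45)) + 468) = 240*(((288 + 44) + 124/(-43)) + 468) = 240*((332 + 124*(-1/43)) + 468) = 240*((332 - 124/43) + 468) = 240*(14152/43 + 468) = 240*(34276/43) = 8226240/43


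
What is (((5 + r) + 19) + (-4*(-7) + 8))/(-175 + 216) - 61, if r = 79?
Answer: -2362/41 ≈ -57.610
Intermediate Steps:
(((5 + r) + 19) + (-4*(-7) + 8))/(-175 + 216) - 61 = (((5 + 79) + 19) + (-4*(-7) + 8))/(-175 + 216) - 61 = ((84 + 19) + (28 + 8))/41 - 61 = (103 + 36)*(1/41) - 61 = 139*(1/41) - 61 = 139/41 - 61 = -2362/41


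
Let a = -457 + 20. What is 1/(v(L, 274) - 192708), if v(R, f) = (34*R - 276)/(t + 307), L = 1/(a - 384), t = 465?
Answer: -316906/61070434763 ≈ -5.1892e-6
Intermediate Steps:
a = -437
L = -1/821 (L = 1/(-437 - 384) = 1/(-821) = -1/821 ≈ -0.0012180)
v(R, f) = -69/193 + 17*R/386 (v(R, f) = (34*R - 276)/(465 + 307) = (-276 + 34*R)/772 = (-276 + 34*R)*(1/772) = -69/193 + 17*R/386)
1/(v(L, 274) - 192708) = 1/((-69/193 + (17/386)*(-1/821)) - 192708) = 1/((-69/193 - 17/316906) - 192708) = 1/(-113315/316906 - 192708) = 1/(-61070434763/316906) = -316906/61070434763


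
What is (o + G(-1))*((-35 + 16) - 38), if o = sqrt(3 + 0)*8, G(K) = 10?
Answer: -570 - 456*sqrt(3) ≈ -1359.8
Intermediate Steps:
o = 8*sqrt(3) (o = sqrt(3)*8 = 8*sqrt(3) ≈ 13.856)
(o + G(-1))*((-35 + 16) - 38) = (8*sqrt(3) + 10)*((-35 + 16) - 38) = (10 + 8*sqrt(3))*(-19 - 38) = (10 + 8*sqrt(3))*(-57) = -570 - 456*sqrt(3)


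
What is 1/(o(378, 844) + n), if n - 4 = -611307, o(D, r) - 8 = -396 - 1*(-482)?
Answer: -1/611209 ≈ -1.6361e-6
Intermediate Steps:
o(D, r) = 94 (o(D, r) = 8 + (-396 - 1*(-482)) = 8 + (-396 + 482) = 8 + 86 = 94)
n = -611303 (n = 4 - 611307 = -611303)
1/(o(378, 844) + n) = 1/(94 - 611303) = 1/(-611209) = -1/611209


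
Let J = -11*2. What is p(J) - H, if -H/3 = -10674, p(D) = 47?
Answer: -31975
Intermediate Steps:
J = -22
H = 32022 (H = -3*(-10674) = 32022)
p(J) - H = 47 - 1*32022 = 47 - 32022 = -31975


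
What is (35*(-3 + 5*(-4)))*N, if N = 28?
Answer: -22540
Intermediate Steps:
(35*(-3 + 5*(-4)))*N = (35*(-3 + 5*(-4)))*28 = (35*(-3 - 20))*28 = (35*(-23))*28 = -805*28 = -22540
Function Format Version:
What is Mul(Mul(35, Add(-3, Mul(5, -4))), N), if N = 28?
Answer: -22540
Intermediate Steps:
Mul(Mul(35, Add(-3, Mul(5, -4))), N) = Mul(Mul(35, Add(-3, Mul(5, -4))), 28) = Mul(Mul(35, Add(-3, -20)), 28) = Mul(Mul(35, -23), 28) = Mul(-805, 28) = -22540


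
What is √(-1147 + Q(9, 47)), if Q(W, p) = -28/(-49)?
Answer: 5*I*√2247/7 ≈ 33.859*I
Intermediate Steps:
Q(W, p) = 4/7 (Q(W, p) = -28*(-1/49) = 4/7)
√(-1147 + Q(9, 47)) = √(-1147 + 4/7) = √(-8025/7) = 5*I*√2247/7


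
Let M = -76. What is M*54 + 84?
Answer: -4020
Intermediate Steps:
M*54 + 84 = -76*54 + 84 = -4104 + 84 = -4020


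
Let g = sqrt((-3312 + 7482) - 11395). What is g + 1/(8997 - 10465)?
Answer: -1/1468 + 85*I ≈ -0.0006812 + 85.0*I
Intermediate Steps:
g = 85*I (g = sqrt(4170 - 11395) = sqrt(-7225) = 85*I ≈ 85.0*I)
g + 1/(8997 - 10465) = 85*I + 1/(8997 - 10465) = 85*I + 1/(-1468) = 85*I - 1/1468 = -1/1468 + 85*I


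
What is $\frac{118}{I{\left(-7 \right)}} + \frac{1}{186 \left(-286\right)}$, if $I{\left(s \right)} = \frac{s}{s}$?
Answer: $\frac{6277127}{53196} \approx 118.0$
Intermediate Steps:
$I{\left(s \right)} = 1$
$\frac{118}{I{\left(-7 \right)}} + \frac{1}{186 \left(-286\right)} = \frac{118}{1} + \frac{1}{186 \left(-286\right)} = 118 \cdot 1 + \frac{1}{186} \left(- \frac{1}{286}\right) = 118 - \frac{1}{53196} = \frac{6277127}{53196}$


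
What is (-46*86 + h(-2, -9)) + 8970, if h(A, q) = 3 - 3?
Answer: 5014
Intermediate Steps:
h(A, q) = 0
(-46*86 + h(-2, -9)) + 8970 = (-46*86 + 0) + 8970 = (-3956 + 0) + 8970 = -3956 + 8970 = 5014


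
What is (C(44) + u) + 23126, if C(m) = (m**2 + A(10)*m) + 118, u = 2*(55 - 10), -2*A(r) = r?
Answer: 25050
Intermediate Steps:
A(r) = -r/2
u = 90 (u = 2*45 = 90)
C(m) = 118 + m**2 - 5*m (C(m) = (m**2 + (-1/2*10)*m) + 118 = (m**2 - 5*m) + 118 = 118 + m**2 - 5*m)
(C(44) + u) + 23126 = ((118 + 44**2 - 5*44) + 90) + 23126 = ((118 + 1936 - 220) + 90) + 23126 = (1834 + 90) + 23126 = 1924 + 23126 = 25050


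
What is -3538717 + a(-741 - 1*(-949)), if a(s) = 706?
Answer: -3538011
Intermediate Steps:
-3538717 + a(-741 - 1*(-949)) = -3538717 + 706 = -3538011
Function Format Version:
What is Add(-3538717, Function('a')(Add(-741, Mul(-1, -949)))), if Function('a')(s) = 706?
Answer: -3538011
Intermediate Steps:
Add(-3538717, Function('a')(Add(-741, Mul(-1, -949)))) = Add(-3538717, 706) = -3538011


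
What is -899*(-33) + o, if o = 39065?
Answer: 68732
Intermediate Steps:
-899*(-33) + o = -899*(-33) + 39065 = 29667 + 39065 = 68732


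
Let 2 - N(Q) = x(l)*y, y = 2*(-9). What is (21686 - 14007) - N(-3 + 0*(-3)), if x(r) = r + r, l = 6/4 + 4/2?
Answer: 7551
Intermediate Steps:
l = 7/2 (l = 6*(1/4) + 4*(1/2) = 3/2 + 2 = 7/2 ≈ 3.5000)
x(r) = 2*r
y = -18
N(Q) = 128 (N(Q) = 2 - 2*(7/2)*(-18) = 2 - 7*(-18) = 2 - 1*(-126) = 2 + 126 = 128)
(21686 - 14007) - N(-3 + 0*(-3)) = (21686 - 14007) - 1*128 = 7679 - 128 = 7551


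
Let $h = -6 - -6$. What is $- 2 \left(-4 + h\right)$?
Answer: $8$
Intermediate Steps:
$h = 0$ ($h = -6 + 6 = 0$)
$- 2 \left(-4 + h\right) = - 2 \left(-4 + 0\right) = \left(-2\right) \left(-4\right) = 8$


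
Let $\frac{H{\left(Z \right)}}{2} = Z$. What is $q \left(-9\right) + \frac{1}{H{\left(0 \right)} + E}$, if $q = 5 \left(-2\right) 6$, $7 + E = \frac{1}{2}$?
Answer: $\frac{7018}{13} \approx 539.85$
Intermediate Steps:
$H{\left(Z \right)} = 2 Z$
$E = - \frac{13}{2}$ ($E = -7 + \frac{1}{2} = - \frac{13}{2} \approx -6.5$)
$q = -60$ ($q = \left(-10\right) 6 = -60$)
$q \left(-9\right) + \frac{1}{H{\left(0 \right)} + E} = \left(-60\right) \left(-9\right) + \frac{1}{2 \cdot 0 - \frac{13}{2}} = 540 + \frac{1}{0 - \frac{13}{2}} = 540 + \frac{1}{- \frac{13}{2}} = 540 - \frac{2}{13} = \frac{7018}{13}$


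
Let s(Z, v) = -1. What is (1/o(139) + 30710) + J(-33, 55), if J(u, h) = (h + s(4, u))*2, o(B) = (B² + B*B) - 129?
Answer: 1186893635/38513 ≈ 30818.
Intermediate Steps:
o(B) = -129 + 2*B² (o(B) = (B² + B²) - 129 = 2*B² - 129 = -129 + 2*B²)
J(u, h) = -2 + 2*h (J(u, h) = (h - 1)*2 = (-1 + h)*2 = -2 + 2*h)
(1/o(139) + 30710) + J(-33, 55) = (1/(-129 + 2*139²) + 30710) + (-2 + 2*55) = (1/(-129 + 2*19321) + 30710) + (-2 + 110) = (1/(-129 + 38642) + 30710) + 108 = (1/38513 + 30710) + 108 = 1182734231/38513 + 108 = 1186893635/38513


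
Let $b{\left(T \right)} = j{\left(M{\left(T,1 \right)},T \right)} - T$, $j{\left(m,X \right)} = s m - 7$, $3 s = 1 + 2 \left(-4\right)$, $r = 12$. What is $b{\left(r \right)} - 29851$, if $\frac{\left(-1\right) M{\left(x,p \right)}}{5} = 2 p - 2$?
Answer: $-29870$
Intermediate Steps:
$M{\left(x,p \right)} = 10 - 10 p$ ($M{\left(x,p \right)} = - 5 \left(2 p - 2\right) = - 5 \left(-2 + 2 p\right) = 10 - 10 p$)
$s = - \frac{7}{3}$ ($s = \frac{1 + 2 \left(-4\right)}{3} = \frac{1 - 8}{3} = \frac{1}{3} \left(-7\right) = - \frac{7}{3} \approx -2.3333$)
$j{\left(m,X \right)} = -7 - \frac{7 m}{3}$ ($j{\left(m,X \right)} = - \frac{7 m}{3} - 7 = -7 - \frac{7 m}{3}$)
$b{\left(T \right)} = -7 - T$ ($b{\left(T \right)} = \left(-7 - \frac{7 \left(10 - 10\right)}{3}\right) - T = \left(-7 - 0\right) - T = \left(-7 + 0\right) - T = -7 - T$)
$b{\left(r \right)} - 29851 = \left(-7 - 12\right) - 29851 = -19 - 29851 = -29870$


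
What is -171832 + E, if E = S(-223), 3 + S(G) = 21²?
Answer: -171394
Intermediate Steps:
S(G) = 438 (S(G) = -3 + 21² = -3 + 441 = 438)
E = 438
-171832 + E = -171832 + 438 = -171394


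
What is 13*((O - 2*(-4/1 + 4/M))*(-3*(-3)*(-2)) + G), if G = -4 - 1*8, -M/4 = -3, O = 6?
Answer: -3276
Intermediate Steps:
M = 12 (M = -4*(-3) = 12)
G = -12 (G = -4 - 8 = -12)
13*((O - 2*(-4/1 + 4/M))*(-3*(-3)*(-2)) + G) = 13*((6 - 2*(-4/1 + 4/12))*(-3*(-3)*(-2)) - 12) = 13*((6 - 2*(-4*1 + 4*(1/12)))*(9*(-2)) - 12) = 13*((6 - 2*(-4 + ⅓))*(-18) - 12) = 13*((6 - 2*(-11/3))*(-18) - 12) = 13*((6 + 22/3)*(-18) - 12) = 13*((40/3)*(-18) - 12) = 13*(-240 - 12) = 13*(-252) = -3276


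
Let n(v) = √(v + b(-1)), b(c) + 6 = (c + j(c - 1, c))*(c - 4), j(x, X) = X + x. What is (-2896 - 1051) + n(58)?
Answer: -3947 + 6*√2 ≈ -3938.5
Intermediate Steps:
b(c) = -6 + (-1 + 3*c)*(-4 + c) (b(c) = -6 + (c + (c + (c - 1)))*(c - 4) = -6 + (c + (c + (-1 + c)))*(-4 + c) = -6 + (c + (-1 + 2*c))*(-4 + c) = -6 + (-1 + 3*c)*(-4 + c))
n(v) = √(14 + v) (n(v) = √(v + (-2 - 13*(-1) + 3*(-1)²)) = √(v + (-2 + 13 + 3*1)) = √(v + (-2 + 13 + 3)) = √(v + 14) = √(14 + v))
(-2896 - 1051) + n(58) = (-2896 - 1051) + √(14 + 58) = -3947 + √72 = -3947 + 6*√2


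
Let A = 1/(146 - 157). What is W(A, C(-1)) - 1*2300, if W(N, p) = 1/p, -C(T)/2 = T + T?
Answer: -9199/4 ≈ -2299.8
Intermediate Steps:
C(T) = -4*T (C(T) = -2*(T + T) = -4*T)
A = -1/11 (A = 1/(-11) = -1/11 ≈ -0.090909)
W(A, C(-1)) - 1*2300 = 1/(-4*(-1)) - 1*2300 = 1/4 - 2300 = -9199/4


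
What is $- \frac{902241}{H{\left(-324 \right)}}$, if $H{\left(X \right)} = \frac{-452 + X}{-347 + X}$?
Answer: $- \frac{605403711}{776} \approx -7.8016 \cdot 10^{5}$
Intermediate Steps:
$H{\left(X \right)} = \frac{-452 + X}{-347 + X}$
$- \frac{902241}{H{\left(-324 \right)}} = - \frac{902241}{\frac{1}{-347 - 324} \left(-452 - 324\right)} = - \frac{902241}{\frac{1}{-671} \left(-776\right)} = - \frac{902241}{\left(- \frac{1}{671}\right) \left(-776\right)} = - \frac{902241}{\frac{776}{671}} = \left(-902241\right) \frac{671}{776} = - \frac{605403711}{776}$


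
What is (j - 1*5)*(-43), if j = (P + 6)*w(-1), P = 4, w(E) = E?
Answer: 645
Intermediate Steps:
j = -10 (j = (4 + 6)*(-1) = 10*(-1) = -10)
(j - 1*5)*(-43) = (-10 - 1*5)*(-43) = (-10 - 5)*(-43) = -15*(-43) = 645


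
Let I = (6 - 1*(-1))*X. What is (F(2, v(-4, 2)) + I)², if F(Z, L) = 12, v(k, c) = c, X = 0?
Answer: 144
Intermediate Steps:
I = 0 (I = (6 - 1*(-1))*0 = (6 + 1)*0 = 7*0 = 0)
(F(2, v(-4, 2)) + I)² = (12 + 0)² = 12² = 144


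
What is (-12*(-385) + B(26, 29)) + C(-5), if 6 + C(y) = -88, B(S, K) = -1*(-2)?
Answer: 4528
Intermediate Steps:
B(S, K) = 2
C(y) = -94 (C(y) = -6 - 88 = -94)
(-12*(-385) + B(26, 29)) + C(-5) = (-12*(-385) + 2) - 94 = (4620 + 2) - 94 = 4622 - 94 = 4528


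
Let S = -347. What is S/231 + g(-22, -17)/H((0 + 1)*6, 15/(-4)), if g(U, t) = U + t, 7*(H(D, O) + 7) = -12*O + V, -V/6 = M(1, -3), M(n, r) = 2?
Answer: 57511/3696 ≈ 15.560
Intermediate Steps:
V = -12 (V = -6*2 = -12)
H(D, O) = -61/7 - 12*O/7 (H(D, O) = -7 + (-12*O - 12)/7 = -7 + (-12 - 12*O)/7 = -7 + (-12/7 - 12*O/7) = -61/7 - 12*O/7)
S/231 + g(-22, -17)/H((0 + 1)*6, 15/(-4)) = -347/231 + (-22 - 17)/(-61/7 - 180/(7*(-4))) = -347*1/231 - 39/(-61/7 - 180*(-1)/(7*4)) = -347/231 - 39/(-61/7 - 12/7*(-15/4)) = -347/231 - 39/(-61/7 + 45/7) = -347/231 - 39/(-16/7) = -347/231 - 39*(-7/16) = -347/231 + 273/16 = 57511/3696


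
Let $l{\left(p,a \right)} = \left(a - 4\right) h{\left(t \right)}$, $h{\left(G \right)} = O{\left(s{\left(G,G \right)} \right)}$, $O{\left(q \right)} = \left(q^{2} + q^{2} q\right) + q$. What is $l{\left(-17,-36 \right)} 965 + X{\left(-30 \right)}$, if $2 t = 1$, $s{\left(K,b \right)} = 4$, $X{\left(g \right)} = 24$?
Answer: $-3242376$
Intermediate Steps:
$t = \frac{1}{2}$ ($t = \frac{1}{2} \cdot 1 = \frac{1}{2} \approx 0.5$)
$O{\left(q \right)} = q + q^{2} + q^{3}$ ($O{\left(q \right)} = \left(q^{2} + q^{3}\right) + q = q + q^{2} + q^{3}$)
$h{\left(G \right)} = 84$ ($h{\left(G \right)} = 4 \left(1 + 4 + 4^{2}\right) = 4 \left(1 + 4 + 16\right) = 4 \cdot 21 = 84$)
$l{\left(p,a \right)} = -336 + 84 a$ ($l{\left(p,a \right)} = \left(a - 4\right) 84 = \left(-4 + a\right) 84 = -336 + 84 a$)
$l{\left(-17,-36 \right)} 965 + X{\left(-30 \right)} = \left(-336 + 84 \left(-36\right)\right) 965 + 24 = \left(-336 - 3024\right) 965 + 24 = \left(-3360\right) 965 + 24 = -3242400 + 24 = -3242376$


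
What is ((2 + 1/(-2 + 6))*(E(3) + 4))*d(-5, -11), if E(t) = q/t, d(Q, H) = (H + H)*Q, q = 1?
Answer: 2145/2 ≈ 1072.5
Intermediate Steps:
d(Q, H) = 2*H*Q (d(Q, H) = (2*H)*Q = 2*H*Q)
E(t) = 1/t
((2 + 1/(-2 + 6))*(E(3) + 4))*d(-5, -11) = ((2 + 1/(-2 + 6))*(1/3 + 4))*(2*(-11)*(-5)) = ((2 + 1/4)*(⅓ + 4))*110 = ((2 + ¼)*(13/3))*110 = ((9/4)*(13/3))*110 = (39/4)*110 = 2145/2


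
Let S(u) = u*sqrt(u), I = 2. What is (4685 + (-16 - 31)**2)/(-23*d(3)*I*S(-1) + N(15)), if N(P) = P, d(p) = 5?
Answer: 20682/10625 - 317124*I/10625 ≈ 1.9465 - 29.847*I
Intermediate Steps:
S(u) = u**(3/2)
(4685 + (-16 - 31)**2)/(-23*d(3)*I*S(-1) + N(15)) = (4685 + (-16 - 31)**2)/(-23*5*2*(-1)**(3/2) + 15) = (4685 + (-47)**2)/(-230*(-I) + 15) = (4685 + 2209)/(-(-230)*I + 15) = 6894/(230*I + 15) = 6894/(15 + 230*I) = 6894*((15 - 230*I)/53125) = 6894*(15 - 230*I)/53125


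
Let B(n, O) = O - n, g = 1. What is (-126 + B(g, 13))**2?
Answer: 12996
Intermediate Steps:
(-126 + B(g, 13))**2 = (-126 + (13 - 1*1))**2 = (-126 + (13 - 1))**2 = (-126 + 12)**2 = (-114)**2 = 12996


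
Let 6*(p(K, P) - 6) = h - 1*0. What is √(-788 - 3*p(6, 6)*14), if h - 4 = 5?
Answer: I*√1103 ≈ 33.211*I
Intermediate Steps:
h = 9 (h = 4 + 5 = 9)
p(K, P) = 15/2 (p(K, P) = 6 + (9 - 1*0)/6 = 6 + (9 + 0)/6 = 6 + (⅙)*9 = 6 + 3/2 = 15/2)
√(-788 - 3*p(6, 6)*14) = √(-788 - 3*15/2*14) = √(-788 - 45/2*14) = √(-788 - 315) = √(-1103) = I*√1103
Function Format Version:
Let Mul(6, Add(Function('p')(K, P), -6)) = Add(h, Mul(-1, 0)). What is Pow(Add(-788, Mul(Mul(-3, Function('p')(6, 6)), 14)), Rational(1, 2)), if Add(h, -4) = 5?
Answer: Mul(I, Pow(1103, Rational(1, 2))) ≈ Mul(33.211, I)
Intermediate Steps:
h = 9 (h = Add(4, 5) = 9)
Function('p')(K, P) = Rational(15, 2) (Function('p')(K, P) = Add(6, Mul(Rational(1, 6), Add(9, Mul(-1, 0)))) = Add(6, Mul(Rational(1, 6), Add(9, 0))) = Add(6, Mul(Rational(1, 6), 9)) = Add(6, Rational(3, 2)) = Rational(15, 2))
Pow(Add(-788, Mul(Mul(-3, Function('p')(6, 6)), 14)), Rational(1, 2)) = Pow(Add(-788, Mul(Mul(-3, Rational(15, 2)), 14)), Rational(1, 2)) = Pow(Add(-788, Mul(Rational(-45, 2), 14)), Rational(1, 2)) = Pow(Add(-788, -315), Rational(1, 2)) = Pow(-1103, Rational(1, 2)) = Mul(I, Pow(1103, Rational(1, 2)))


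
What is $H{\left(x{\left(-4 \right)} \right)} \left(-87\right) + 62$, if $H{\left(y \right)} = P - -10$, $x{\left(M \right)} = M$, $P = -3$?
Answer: $-547$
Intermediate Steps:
$H{\left(y \right)} = 7$ ($H{\left(y \right)} = -3 - -10 = -3 + 10 = 7$)
$H{\left(x{\left(-4 \right)} \right)} \left(-87\right) + 62 = 7 \left(-87\right) + 62 = -609 + 62 = -547$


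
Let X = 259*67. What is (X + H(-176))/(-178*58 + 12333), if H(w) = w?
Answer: 17177/2009 ≈ 8.5500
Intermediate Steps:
X = 17353
(X + H(-176))/(-178*58 + 12333) = (17353 - 176)/(-178*58 + 12333) = 17177/(-10324 + 12333) = 17177/2009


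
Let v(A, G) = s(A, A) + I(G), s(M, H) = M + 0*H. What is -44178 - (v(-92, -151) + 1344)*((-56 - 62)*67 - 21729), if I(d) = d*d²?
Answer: -101994794043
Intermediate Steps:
s(M, H) = M (s(M, H) = M + 0 = M)
I(d) = d³
v(A, G) = A + G³
-44178 - (v(-92, -151) + 1344)*((-56 - 62)*67 - 21729) = -44178 - ((-92 + (-151)³) + 1344)*((-56 - 62)*67 - 21729) = -44178 - ((-92 - 3442951) + 1344)*(-118*67 - 21729) = -44178 - (-3443043 + 1344)*(-7906 - 21729) = -44178 - (-3441699)*(-29635) = -44178 - 1*101994749865 = -44178 - 101994749865 = -101994794043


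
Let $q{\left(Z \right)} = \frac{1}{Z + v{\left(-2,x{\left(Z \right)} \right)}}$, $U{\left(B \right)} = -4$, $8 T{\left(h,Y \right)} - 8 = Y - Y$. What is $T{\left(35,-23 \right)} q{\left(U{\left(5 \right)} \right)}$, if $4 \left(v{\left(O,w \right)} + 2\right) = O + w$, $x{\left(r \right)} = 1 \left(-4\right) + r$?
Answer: $- \frac{2}{17} \approx -0.11765$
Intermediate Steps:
$T{\left(h,Y \right)} = 1$ ($T{\left(h,Y \right)} = 1 + \frac{Y - Y}{8} = 1 + \frac{1}{8} \cdot 0 = 1 + 0 = 1$)
$x{\left(r \right)} = -4 + r$
$v{\left(O,w \right)} = -2 + \frac{O}{4} + \frac{w}{4}$ ($v{\left(O,w \right)} = -2 + \frac{O + w}{4} = -2 + \left(\frac{O}{4} + \frac{w}{4}\right) = -2 + \frac{O}{4} + \frac{w}{4}$)
$q{\left(Z \right)} = \frac{1}{- \frac{7}{2} + \frac{5 Z}{4}}$ ($q{\left(Z \right)} = \frac{1}{Z + \left(-2 + \frac{1}{4} \left(-2\right) + \frac{-4 + Z}{4}\right)} = \frac{1}{Z - \left(\frac{7}{2} - \frac{Z}{4}\right)} = \frac{1}{Z + \left(- \frac{7}{2} + \frac{Z}{4}\right)} = \frac{1}{- \frac{7}{2} + \frac{5 Z}{4}}$)
$T{\left(35,-23 \right)} q{\left(U{\left(5 \right)} \right)} = 1 \frac{4}{-14 + 5 \left(-4\right)} = 1 \frac{4}{-14 - 20} = 1 \frac{4}{-34} = 1 \cdot 4 \left(- \frac{1}{34}\right) = 1 \left(- \frac{2}{17}\right) = - \frac{2}{17}$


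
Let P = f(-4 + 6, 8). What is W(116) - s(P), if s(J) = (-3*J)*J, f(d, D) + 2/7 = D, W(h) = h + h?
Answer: 20116/49 ≈ 410.53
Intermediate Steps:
W(h) = 2*h
f(d, D) = -2/7 + D
P = 54/7 (P = -2/7 + 8 = 54/7 ≈ 7.7143)
s(J) = -3*J**2
W(116) - s(P) = 2*116 - (-3)*(54/7)**2 = 232 - (-3)*2916/49 = 232 - 1*(-8748/49) = 232 + 8748/49 = 20116/49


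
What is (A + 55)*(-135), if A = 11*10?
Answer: -22275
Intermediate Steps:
A = 110
(A + 55)*(-135) = (110 + 55)*(-135) = 165*(-135) = -22275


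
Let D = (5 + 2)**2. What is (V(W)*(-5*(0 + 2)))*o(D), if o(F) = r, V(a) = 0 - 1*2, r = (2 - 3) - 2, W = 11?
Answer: -60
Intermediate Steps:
r = -3 (r = -1 - 2 = -3)
V(a) = -2 (V(a) = 0 - 2 = -2)
D = 49 (D = 7**2 = 49)
o(F) = -3
(V(W)*(-5*(0 + 2)))*o(D) = -(-10)*(0 + 2)*(-3) = -(-10)*2*(-3) = -2*(-10)*(-3) = 20*(-3) = -60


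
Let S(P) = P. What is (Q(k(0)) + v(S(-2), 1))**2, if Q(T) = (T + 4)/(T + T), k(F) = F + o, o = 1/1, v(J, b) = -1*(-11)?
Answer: 729/4 ≈ 182.25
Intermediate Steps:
v(J, b) = 11
o = 1
k(F) = 1 + F (k(F) = F + 1 = 1 + F)
Q(T) = (4 + T)/(2*T) (Q(T) = (4 + T)/((2*T)) = (4 + T)*(1/(2*T)) = (4 + T)/(2*T))
(Q(k(0)) + v(S(-2), 1))**2 = ((4 + (1 + 0))/(2*(1 + 0)) + 11)**2 = ((1/2)*(4 + 1)/1 + 11)**2 = ((1/2)*1*5 + 11)**2 = (5/2 + 11)**2 = (27/2)**2 = 729/4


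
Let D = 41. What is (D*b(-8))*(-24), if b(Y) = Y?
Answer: 7872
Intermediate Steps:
(D*b(-8))*(-24) = (41*(-8))*(-24) = -328*(-24) = 7872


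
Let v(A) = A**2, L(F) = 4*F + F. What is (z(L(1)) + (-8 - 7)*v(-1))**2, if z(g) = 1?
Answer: 196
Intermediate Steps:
L(F) = 5*F
(z(L(1)) + (-8 - 7)*v(-1))**2 = (1 + (-8 - 7)*(-1)**2)**2 = (1 - 15*1)**2 = (1 - 15)**2 = (-14)**2 = 196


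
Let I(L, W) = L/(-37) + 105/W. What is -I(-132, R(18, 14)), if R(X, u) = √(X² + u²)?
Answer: -132/37 - 21*√130/52 ≈ -8.1721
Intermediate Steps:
I(L, W) = 105/W - L/37 (I(L, W) = L*(-1/37) + 105/W = -L/37 + 105/W = 105/W - L/37)
-I(-132, R(18, 14)) = -(105/(√(18² + 14²)) - 1/37*(-132)) = -(105/(√(324 + 196)) + 132/37) = -(105/(√520) + 132/37) = -(105/((2*√130)) + 132/37) = -(105*(√130/260) + 132/37) = -(21*√130/52 + 132/37) = -(132/37 + 21*√130/52) = -132/37 - 21*√130/52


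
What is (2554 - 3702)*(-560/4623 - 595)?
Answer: 3158429260/4623 ≈ 6.8320e+5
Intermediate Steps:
(2554 - 3702)*(-560/4623 - 595) = -1148*(-560*1/4623 - 595) = -1148*(-560/4623 - 595) = -1148*(-2751245/4623) = 3158429260/4623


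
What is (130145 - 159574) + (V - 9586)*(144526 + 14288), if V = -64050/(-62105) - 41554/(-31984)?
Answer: -151167473875272569/99318316 ≈ -1.5221e+9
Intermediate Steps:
V = 462928637/198636632 (V = -64050*(-1/62105) - 41554*(-1/31984) = 12810/12421 + 20777/15992 = 462928637/198636632 ≈ 2.3305)
(130145 - 159574) + (V - 9586)*(144526 + 14288) = (130145 - 159574) + (462928637/198636632 - 9586)*(144526 + 14288) = -29429 - 1903667825715/198636632*158814 = -29429 - 151164551036551005/99318316 = -151167473875272569/99318316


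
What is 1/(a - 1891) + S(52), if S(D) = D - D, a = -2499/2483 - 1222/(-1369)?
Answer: -3399227/6428325162 ≈ -0.00052879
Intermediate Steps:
a = -386905/3399227 (a = -2499*1/2483 - 1222*(-1/1369) = -2499/2483 + 1222/1369 = -386905/3399227 ≈ -0.11382)
S(D) = 0
1/(a - 1891) + S(52) = 1/(-386905/3399227 - 1891) + 0 = 1/(-6428325162/3399227) + 0 = -3399227/6428325162 + 0 = -3399227/6428325162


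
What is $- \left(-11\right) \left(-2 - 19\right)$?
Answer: $-231$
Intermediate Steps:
$- \left(-11\right) \left(-2 - 19\right) = - \left(-11\right) \left(-21\right) = \left(-1\right) 231 = -231$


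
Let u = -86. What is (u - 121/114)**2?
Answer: 98505625/12996 ≈ 7579.7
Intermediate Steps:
(u - 121/114)**2 = (-86 - 121/114)**2 = (-9925/114)**2 = 98505625/12996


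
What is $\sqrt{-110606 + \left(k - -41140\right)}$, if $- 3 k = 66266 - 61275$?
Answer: $\frac{i \sqrt{640167}}{3} \approx 266.7 i$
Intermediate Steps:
$k = - \frac{4991}{3}$ ($k = - \frac{66266 - 61275}{3} = \left(- \frac{1}{3}\right) 4991 = - \frac{4991}{3} \approx -1663.7$)
$\sqrt{-110606 + \left(k - -41140\right)} = \sqrt{-110606 - - \frac{118429}{3}} = \sqrt{-110606 + \left(- \frac{4991}{3} + 41140\right)} = \sqrt{-110606 + \frac{118429}{3}} = \sqrt{- \frac{213389}{3}} = \frac{i \sqrt{640167}}{3}$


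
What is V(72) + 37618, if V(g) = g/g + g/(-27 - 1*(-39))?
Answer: 37625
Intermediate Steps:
V(g) = 1 + g/12 (V(g) = 1 + g/(-27 + 39) = 1 + g/12)
V(72) + 37618 = (1 + (1/12)*72) + 37618 = (1 + 6) + 37618 = 7 + 37618 = 37625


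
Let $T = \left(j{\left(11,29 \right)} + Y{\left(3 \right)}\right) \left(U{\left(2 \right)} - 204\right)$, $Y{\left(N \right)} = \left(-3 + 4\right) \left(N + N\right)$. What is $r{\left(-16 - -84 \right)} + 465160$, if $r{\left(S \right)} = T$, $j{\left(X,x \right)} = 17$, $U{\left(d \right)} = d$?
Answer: $460514$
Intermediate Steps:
$Y{\left(N \right)} = 2 N$ ($Y{\left(N \right)} = 1 \cdot 2 N = 2 N$)
$T = -4646$ ($T = \left(17 + 2 \cdot 3\right) \left(2 - 204\right) = \left(17 + 6\right) \left(-202\right) = 23 \left(-202\right) = -4646$)
$r{\left(S \right)} = -4646$
$r{\left(-16 - -84 \right)} + 465160 = -4646 + 465160 = 460514$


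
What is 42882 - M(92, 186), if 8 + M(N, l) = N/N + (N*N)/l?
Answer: 3984445/93 ≈ 42844.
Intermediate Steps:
M(N, l) = -7 + N²/l (M(N, l) = -8 + (N/N + (N*N)/l) = -8 + (1 + N²/l) = -7 + N²/l)
42882 - M(92, 186) = 42882 - (-7 + 92²/186) = 42882 - (-7 + 8464*(1/186)) = 42882 - (-7 + 4232/93) = 42882 - 1*3581/93 = 42882 - 3581/93 = 3984445/93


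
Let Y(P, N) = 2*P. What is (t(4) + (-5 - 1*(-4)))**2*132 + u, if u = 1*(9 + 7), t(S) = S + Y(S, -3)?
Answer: 15988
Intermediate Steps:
t(S) = 3*S (t(S) = S + 2*S = 3*S)
u = 16 (u = 1*16 = 16)
(t(4) + (-5 - 1*(-4)))**2*132 + u = (3*4 + (-5 - 1*(-4)))**2*132 + 16 = (12 + (-5 + 4))**2*132 + 16 = (12 - 1)**2*132 + 16 = 11**2*132 + 16 = 121*132 + 16 = 15972 + 16 = 15988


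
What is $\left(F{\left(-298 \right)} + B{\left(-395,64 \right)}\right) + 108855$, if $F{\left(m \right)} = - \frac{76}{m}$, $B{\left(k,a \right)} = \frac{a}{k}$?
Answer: $\frac{6406666499}{58855} \approx 1.0886 \cdot 10^{5}$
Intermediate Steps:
$\left(F{\left(-298 \right)} + B{\left(-395,64 \right)}\right) + 108855 = \left(- \frac{76}{-298} + \frac{64}{-395}\right) + 108855 = \left(\left(-76\right) \left(- \frac{1}{298}\right) + 64 \left(- \frac{1}{395}\right)\right) + 108855 = \left(\frac{38}{149} - \frac{64}{395}\right) + 108855 = \frac{5474}{58855} + 108855 = \frac{6406666499}{58855}$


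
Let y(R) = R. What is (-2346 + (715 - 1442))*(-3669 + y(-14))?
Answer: 11317859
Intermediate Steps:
(-2346 + (715 - 1442))*(-3669 + y(-14)) = (-2346 + (715 - 1442))*(-3669 - 14) = (-2346 - 727)*(-3683) = -3073*(-3683) = 11317859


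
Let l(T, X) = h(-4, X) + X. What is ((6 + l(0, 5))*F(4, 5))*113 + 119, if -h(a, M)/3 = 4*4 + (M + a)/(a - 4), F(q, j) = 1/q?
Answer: -29301/32 ≈ -915.66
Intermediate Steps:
h(a, M) = -48 - 3*(M + a)/(-4 + a) (h(a, M) = -3*(4*4 + (M + a)/(a - 4)) = -3*(16 + (M + a)/(-4 + a)) = -48 - 3*(M + a)/(-4 + a))
l(T, X) = -99/2 + 11*X/8 (l(T, X) = 3*(64 - X - 17*(-4))/(-4 - 4) + X = 3*(64 - X + 68)/(-8) + X = 3*(-⅛)*(132 - X) + X = (-99/2 + 3*X/8) + X = -99/2 + 11*X/8)
((6 + l(0, 5))*F(4, 5))*113 + 119 = ((6 + (-99/2 + (11/8)*5))/4)*113 + 119 = ((6 + (-99/2 + 55/8))*(¼))*113 + 119 = ((6 - 341/8)*(¼))*113 + 119 = -293/8*¼*113 + 119 = -293/32*113 + 119 = -33109/32 + 119 = -29301/32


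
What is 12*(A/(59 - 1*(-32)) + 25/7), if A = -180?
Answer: 1740/91 ≈ 19.121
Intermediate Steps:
12*(A/(59 - 1*(-32)) + 25/7) = 12*(-180/(59 - 1*(-32)) + 25/7) = 12*(-180/(59 + 32) + 25*(1/7)) = 12*(-180/91 + 25/7) = 12*(145/91) = 1740/91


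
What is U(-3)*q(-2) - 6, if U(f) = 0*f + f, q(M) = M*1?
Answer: 0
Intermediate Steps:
q(M) = M
U(f) = f (U(f) = 0 + f = f)
U(-3)*q(-2) - 6 = -3*(-2) - 6 = 6 - 6 = 0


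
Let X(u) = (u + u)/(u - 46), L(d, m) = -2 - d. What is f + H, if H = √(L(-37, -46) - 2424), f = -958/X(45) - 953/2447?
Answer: 1129228/110115 + I*√2389 ≈ 10.255 + 48.877*I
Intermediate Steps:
X(u) = 2*u/(-46 + u) (X(u) = (2*u)/(-46 + u) = 2*u/(-46 + u))
f = 1129228/110115 (f = -958/(2*45/(-46 + 45)) - 953/2447 = -958/(2*45/(-1)) - 953*1/2447 = -958/(2*45*(-1)) - 953/2447 = -958/(-90) - 953/2447 = -958*(-1/90) - 953/2447 = 479/45 - 953/2447 = 1129228/110115 ≈ 10.255)
H = I*√2389 (H = √((-2 - 1*(-37)) - 2424) = √((-2 + 37) - 2424) = √(35 - 2424) = √(-2389) = I*√2389 ≈ 48.877*I)
f + H = 1129228/110115 + I*√2389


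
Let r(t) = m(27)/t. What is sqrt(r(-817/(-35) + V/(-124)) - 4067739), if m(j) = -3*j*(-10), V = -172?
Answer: 3*I*sqrt(2259699405366)/2236 ≈ 2016.9*I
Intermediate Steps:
m(j) = 30*j
r(t) = 810/t (r(t) = (30*27)/t = 810/t)
sqrt(r(-817/(-35) + V/(-124)) - 4067739) = sqrt(810/(-817/(-35) - 172/(-124)) - 4067739) = sqrt(810/(-817*(-1/35) - 172*(-1/124)) - 4067739) = sqrt(810/(817/35 + 43/31) - 4067739) = sqrt(810/(26832/1085) - 4067739) = sqrt(810*(1085/26832) - 4067739) = sqrt(146475/4472 - 4067739) = sqrt(-18190782333/4472) = 3*I*sqrt(2259699405366)/2236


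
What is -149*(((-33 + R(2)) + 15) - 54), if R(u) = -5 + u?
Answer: 11175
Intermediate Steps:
-149*(((-33 + R(2)) + 15) - 54) = -149*(((-33 + (-5 + 2)) + 15) - 54) = -149*(((-33 - 3) + 15) - 54) = -149*((-36 + 15) - 54) = -149*(-21 - 54) = -149*(-75) = 11175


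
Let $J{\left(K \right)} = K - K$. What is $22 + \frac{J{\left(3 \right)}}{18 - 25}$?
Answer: $22$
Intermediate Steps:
$J{\left(K \right)} = 0$
$22 + \frac{J{\left(3 \right)}}{18 - 25} = 22 + \frac{0}{18 - 25} = 22 + \frac{0}{-7} = 22 + 0 \left(- \frac{1}{7}\right) = 22 + 0 = 22$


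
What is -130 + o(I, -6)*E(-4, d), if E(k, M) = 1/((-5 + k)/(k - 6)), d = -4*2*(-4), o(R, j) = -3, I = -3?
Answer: -400/3 ≈ -133.33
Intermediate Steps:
d = 32 (d = -8*(-4) = 32)
E(k, M) = (-6 + k)/(-5 + k) (E(k, M) = 1/((-5 + k)/(-6 + k)) = 1*((-6 + k)/(-5 + k)) = (-6 + k)/(-5 + k))
-130 + o(I, -6)*E(-4, d) = -130 - 3*(-6 - 4)/(-5 - 4) = -130 - 3*(-10)/(-9) = -130 - (-1)*(-10)/3 = -130 - 3*10/9 = -130 - 10/3 = -400/3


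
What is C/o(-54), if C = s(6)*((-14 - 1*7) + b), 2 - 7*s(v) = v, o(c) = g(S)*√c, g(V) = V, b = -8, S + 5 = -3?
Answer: 29*I*√6/252 ≈ 0.28189*I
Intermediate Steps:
S = -8 (S = -5 - 3 = -8)
o(c) = -8*√c
s(v) = 2/7 - v/7
C = 116/7 (C = (2/7 - ⅐*6)*((-14 - 1*7) - 8) = (2/7 - 6/7)*((-14 - 7) - 8) = -4*(-21 - 8)/7 = -4/7*(-29) = 116/7 ≈ 16.571)
C/o(-54) = 116/(7*((-24*I*√6))) = 116*(I*√6/144)/7 = 29*I*√6/252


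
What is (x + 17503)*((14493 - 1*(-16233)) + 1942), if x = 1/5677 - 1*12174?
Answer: 988296314312/5677 ≈ 1.7409e+8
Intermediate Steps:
x = -69111797/5677 (x = 1/5677 - 12174 = -69111797/5677 ≈ -12174.)
(x + 17503)*((14493 - 1*(-16233)) + 1942) = (-69111797/5677 + 17503)*((14493 - 1*(-16233)) + 1942) = 30252734*((14493 + 16233) + 1942)/5677 = 30252734*(30726 + 1942)/5677 = (30252734/5677)*32668 = 988296314312/5677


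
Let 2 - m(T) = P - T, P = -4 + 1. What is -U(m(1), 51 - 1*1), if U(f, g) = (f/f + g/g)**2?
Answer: -4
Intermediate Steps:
P = -3
m(T) = 5 + T (m(T) = 2 - (-3 - T) = 2 + (3 + T) = 5 + T)
U(f, g) = 4 (U(f, g) = (1 + 1)**2 = 2**2 = 4)
-U(m(1), 51 - 1*1) = -1*4 = -4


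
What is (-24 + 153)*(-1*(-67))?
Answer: 8643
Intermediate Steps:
(-24 + 153)*(-1*(-67)) = 129*67 = 8643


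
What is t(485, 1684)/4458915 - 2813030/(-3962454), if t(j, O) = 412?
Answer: 2090782365583/2944707596235 ≈ 0.71001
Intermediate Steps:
t(485, 1684)/4458915 - 2813030/(-3962454) = 412/4458915 - 2813030/(-3962454) = 412*(1/4458915) - 2813030*(-1/3962454) = 412/4458915 + 1406515/1981227 = 2090782365583/2944707596235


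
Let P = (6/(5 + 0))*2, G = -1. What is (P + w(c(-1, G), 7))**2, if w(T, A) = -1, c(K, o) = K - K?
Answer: 49/25 ≈ 1.9600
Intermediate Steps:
c(K, o) = 0
P = 12/5 (P = (6/5)*2 = 12/5 ≈ 2.4000)
(P + w(c(-1, G), 7))**2 = (12/5 - 1)**2 = (7/5)**2 = 49/25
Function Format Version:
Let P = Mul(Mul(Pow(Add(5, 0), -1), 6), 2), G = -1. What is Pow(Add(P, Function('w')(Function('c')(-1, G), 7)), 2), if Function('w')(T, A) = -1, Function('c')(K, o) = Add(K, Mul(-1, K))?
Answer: Rational(49, 25) ≈ 1.9600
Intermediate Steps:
Function('c')(K, o) = 0
P = Rational(12, 5) (P = Mul(Mul(Pow(5, -1), 6), 2) = Mul(Mul(Rational(1, 5), 6), 2) = Mul(Rational(6, 5), 2) = Rational(12, 5) ≈ 2.4000)
Pow(Add(P, Function('w')(Function('c')(-1, G), 7)), 2) = Pow(Add(Rational(12, 5), -1), 2) = Pow(Rational(7, 5), 2) = Rational(49, 25)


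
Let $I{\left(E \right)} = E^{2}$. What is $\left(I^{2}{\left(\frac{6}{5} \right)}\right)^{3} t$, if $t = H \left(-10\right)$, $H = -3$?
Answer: $\frac{13060694016}{48828125} \approx 267.48$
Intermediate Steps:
$t = 30$ ($t = \left(-3\right) \left(-10\right) = 30$)
$\left(I^{2}{\left(\frac{6}{5} \right)}\right)^{3} t = \left(\left(\left(\frac{6}{5}\right)^{2}\right)^{2}\right)^{3} \cdot 30 = \left(\left(\frac{36}{25}\right)^{2}\right)^{3} \cdot 30 = \left(\frac{1296}{625}\right)^{3} \cdot 30 = \frac{2176782336}{244140625} \cdot 30 = \frac{13060694016}{48828125}$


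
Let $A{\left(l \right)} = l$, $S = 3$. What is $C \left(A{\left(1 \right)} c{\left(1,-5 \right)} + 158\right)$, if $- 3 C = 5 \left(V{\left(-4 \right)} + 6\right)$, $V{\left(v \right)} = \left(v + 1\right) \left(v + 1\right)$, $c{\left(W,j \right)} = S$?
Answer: $-4025$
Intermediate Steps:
$c{\left(W,j \right)} = 3$
$V{\left(v \right)} = \left(1 + v\right)^{2}$ ($V{\left(v \right)} = \left(1 + v\right) \left(1 + v\right) = \left(1 + v\right)^{2}$)
$C = -25$ ($C = - \frac{5 \left(\left(1 - 4\right)^{2} + 6\right)}{3} = - \frac{5 \left(\left(-3\right)^{2} + 6\right)}{3} = - \frac{5 \left(9 + 6\right)}{3} = - \frac{5 \cdot 15}{3} = \left(- \frac{1}{3}\right) 75 = -25$)
$C \left(A{\left(1 \right)} c{\left(1,-5 \right)} + 158\right) = - 25 \left(1 \cdot 3 + 158\right) = - 25 \left(3 + 158\right) = \left(-25\right) 161 = -4025$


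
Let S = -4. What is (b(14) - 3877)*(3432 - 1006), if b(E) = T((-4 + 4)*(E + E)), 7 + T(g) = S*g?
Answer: -9422584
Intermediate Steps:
T(g) = -7 - 4*g
b(E) = -7 (b(E) = -7 - 4*(-4 + 4)*(E + E) = -7 - 0*2*E = -7 - 4*0 = -7 + 0 = -7)
(b(14) - 3877)*(3432 - 1006) = (-7 - 3877)*(3432 - 1006) = -3884*2426 = -9422584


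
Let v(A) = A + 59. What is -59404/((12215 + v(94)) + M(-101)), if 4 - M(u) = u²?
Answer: -59404/2171 ≈ -27.363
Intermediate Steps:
v(A) = 59 + A
M(u) = 4 - u²
-59404/((12215 + v(94)) + M(-101)) = -59404/((12215 + (59 + 94)) + (4 - 1*(-101)²)) = -59404/((12215 + 153) + (4 - 1*10201)) = -59404/(12368 + (4 - 10201)) = -59404/(12368 - 10197) = -59404/2171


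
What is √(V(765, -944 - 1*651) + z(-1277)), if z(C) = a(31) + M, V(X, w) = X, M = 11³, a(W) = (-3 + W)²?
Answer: 24*√5 ≈ 53.666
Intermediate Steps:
M = 1331
z(C) = 2115 (z(C) = (-3 + 31)² + 1331 = 28² + 1331 = 784 + 1331 = 2115)
√(V(765, -944 - 1*651) + z(-1277)) = √(765 + 2115) = √2880 = 24*√5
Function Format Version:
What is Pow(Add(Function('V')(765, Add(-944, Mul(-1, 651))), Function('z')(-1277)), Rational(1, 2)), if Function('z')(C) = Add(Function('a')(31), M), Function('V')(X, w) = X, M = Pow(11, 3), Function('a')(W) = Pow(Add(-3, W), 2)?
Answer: Mul(24, Pow(5, Rational(1, 2))) ≈ 53.666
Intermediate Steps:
M = 1331
Function('z')(C) = 2115 (Function('z')(C) = Add(Pow(Add(-3, 31), 2), 1331) = Add(Pow(28, 2), 1331) = Add(784, 1331) = 2115)
Pow(Add(Function('V')(765, Add(-944, Mul(-1, 651))), Function('z')(-1277)), Rational(1, 2)) = Pow(Add(765, 2115), Rational(1, 2)) = Pow(2880, Rational(1, 2)) = Mul(24, Pow(5, Rational(1, 2)))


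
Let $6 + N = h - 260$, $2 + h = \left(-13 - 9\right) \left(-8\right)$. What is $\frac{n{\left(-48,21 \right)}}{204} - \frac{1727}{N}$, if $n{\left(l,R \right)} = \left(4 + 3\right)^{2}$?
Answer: $\frac{22301}{1173} \approx 19.012$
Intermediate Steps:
$h = 174$ ($h = -2 + \left(-13 - 9\right) \left(-8\right) = -2 - -176 = -2 + 176 = 174$)
$n{\left(l,R \right)} = 49$ ($n{\left(l,R \right)} = 7^{2} = 49$)
$N = -92$ ($N = -6 + \left(174 - 260\right) = -6 - 86 = -92$)
$\frac{n{\left(-48,21 \right)}}{204} - \frac{1727}{N} = \frac{49}{204} - \frac{1727}{-92} = 49 \cdot \frac{1}{204} - - \frac{1727}{92} = \frac{49}{204} + \frac{1727}{92} = \frac{22301}{1173}$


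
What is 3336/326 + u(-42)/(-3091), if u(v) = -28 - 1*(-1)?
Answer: 5160189/503833 ≈ 10.242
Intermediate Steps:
u(v) = -27 (u(v) = -28 + 1 = -27)
3336/326 + u(-42)/(-3091) = 3336/326 - 27/(-3091) = 3336*(1/326) - 27*(-1/3091) = 1668/163 + 27/3091 = 5160189/503833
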